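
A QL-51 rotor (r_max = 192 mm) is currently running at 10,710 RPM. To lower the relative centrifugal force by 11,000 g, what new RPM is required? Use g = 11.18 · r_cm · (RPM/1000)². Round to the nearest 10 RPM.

r = 192 mm = 19.2 cm
Current RCF = 11.18 × 19.2 × (10.71)² = 11.18 × 19.2 × 114.7041 ≈ 24,621.9 × g
Target RCF = 24,621.9 − 11,000 = 13,621.9 × g
(N/1000)² = 13,621.9 / 214.656 = 63.45921
N = 1000 × √63.45921 ≈ 7,966.1

7970 RPM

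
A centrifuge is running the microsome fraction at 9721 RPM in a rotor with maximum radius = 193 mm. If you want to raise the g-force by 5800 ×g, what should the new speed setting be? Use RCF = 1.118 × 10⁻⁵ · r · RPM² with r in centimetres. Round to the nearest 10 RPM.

≈ 11020 RPM

r = 193 mm = 19.3 cm
Current RCF = 1.118 × 10⁻⁵ × 19.3 × (9721)² = 1.118 × 10⁻⁵ × 19.3 × 94,497,841 ≈ 20,390.2 × g
Target RCF = 20,390.2 + 5,800 = 26,190.2 × g
N² = 26,190.2 / (21.5774 × 10⁻⁵) = 121,377,923
N ≈ √121,377,923 ≈ 11,017.2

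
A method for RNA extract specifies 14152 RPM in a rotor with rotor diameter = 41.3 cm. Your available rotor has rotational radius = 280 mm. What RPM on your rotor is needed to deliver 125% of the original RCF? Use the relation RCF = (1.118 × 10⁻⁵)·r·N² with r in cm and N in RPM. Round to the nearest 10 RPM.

Original rotor: r = 41.3 / 2 = 20.65 cm
RCF_original = 1.118 × 10⁻⁵ × 20.65 × (14152)² = 1.118 × 10⁻⁵ × 20.65 × 200,279,104 ≈ 46,237.8 × g
Target RCF = 1.25 × 46,237.8 ≈ 57,797.2 × g
Your rotor: r = 280 mm = 28.0 cm
57,797.2 = 1.118 × 10⁻⁵ × 28 × N²
N² = 57,797.2 / (31.304 × 10⁻⁵) = 184,631,996
N ≈ √184,631,996 ≈ 13,587.9

≈ 13590 RPM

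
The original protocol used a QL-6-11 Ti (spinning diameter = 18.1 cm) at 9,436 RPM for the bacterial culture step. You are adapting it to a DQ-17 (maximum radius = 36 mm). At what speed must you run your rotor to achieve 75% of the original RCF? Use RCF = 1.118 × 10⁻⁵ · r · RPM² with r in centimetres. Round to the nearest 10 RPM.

≈ 12960 RPM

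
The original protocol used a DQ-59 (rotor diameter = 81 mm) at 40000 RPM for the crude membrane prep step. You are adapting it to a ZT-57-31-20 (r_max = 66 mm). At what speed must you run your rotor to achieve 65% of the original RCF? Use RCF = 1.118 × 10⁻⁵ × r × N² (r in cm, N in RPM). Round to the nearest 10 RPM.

Original rotor: r = 81 mm / 2 = 40.5 mm = 4.05 cm
RCF_original = 1.118 × 10⁻⁵ × 4.05 × (40000)² = 1.118 × 10⁻⁵ × 4.05 × 1,600,000,000 ≈ 72,446.4 × g
Target RCF = 0.65 × 72,446.4 ≈ 47,090.2 × g
Your rotor: r = 66 mm = 6.6 cm
47,090.2 = 1.118 × 10⁻⁵ × 6.6 × N²
N² = 47,090.2 / (7.3788 × 10⁻⁵) = 638,182,360
N ≈ √638,182,360 ≈ 25,262.3

25260 RPM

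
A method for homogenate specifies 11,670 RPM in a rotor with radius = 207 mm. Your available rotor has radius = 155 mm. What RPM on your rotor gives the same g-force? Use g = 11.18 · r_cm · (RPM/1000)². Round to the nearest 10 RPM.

Original rotor: r = 207 mm = 20.7 cm
RCF_original = 11.18 × 20.7 × (11.67)² = 11.18 × 20.7 × 136.1889 ≈ 31,517.7 × g
Your rotor: r = 155 mm = 15.5 cm
31,517.7 = 11.18 × 15.5 × (N/1000)²
(N/1000)² = 31,517.7 / 173.29 = 181.8784
N = 1000 × √181.8784 ≈ 13,486.2

≈ 13490 RPM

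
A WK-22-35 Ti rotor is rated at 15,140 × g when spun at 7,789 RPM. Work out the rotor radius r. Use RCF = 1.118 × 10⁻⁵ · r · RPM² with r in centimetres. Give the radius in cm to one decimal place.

r ≈ 22.3 cm

RCF = 1.118 × 10⁻⁵ × r × N²
15140 = 1.118 × 10⁻⁵ × r × (7789)²
r = 15140 / (1.118 × 10⁻⁵ × 60,668,521) = 15140 / 678.2741 ≈ 22.321 cm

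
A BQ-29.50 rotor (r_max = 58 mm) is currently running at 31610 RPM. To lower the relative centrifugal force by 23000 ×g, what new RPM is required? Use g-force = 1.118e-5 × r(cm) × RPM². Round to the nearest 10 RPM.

N₂ ≈ 25390 RPM

r = 58 mm = 5.8 cm
Current RCF = 1.118 × 10⁻⁵ × 5.8 × (31610)² = 1.118 × 10⁻⁵ × 5.8 × 999,192,100 ≈ 64,791.6 × g
Target RCF = 64,791.6 − 23,000 = 41,791.6 × g
N² = 41,791.6 / (6.4844 × 10⁻⁵) = 644,494,479
N ≈ √644,494,479 ≈ 25,386.9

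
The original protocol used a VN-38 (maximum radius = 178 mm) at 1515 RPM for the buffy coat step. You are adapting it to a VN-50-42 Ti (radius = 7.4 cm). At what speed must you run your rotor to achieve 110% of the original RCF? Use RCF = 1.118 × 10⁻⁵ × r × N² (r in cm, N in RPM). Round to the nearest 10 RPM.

≈ 2460 RPM

Original rotor: r = 178 mm = 17.8 cm
RCF_original = 1.118 × 10⁻⁵ × 17.8 × (1515)² = 1.118 × 10⁻⁵ × 17.8 × 2,295,225 ≈ 456.8 × g
Target RCF = 1.1 × 456.8 ≈ 502.5 × g
502.5 = 1.118 × 10⁻⁵ × 7.4 × N²
N² = 502.5 / (8.2732 × 10⁻⁵) = 6,073,829
N ≈ √6,073,829 ≈ 2,464.5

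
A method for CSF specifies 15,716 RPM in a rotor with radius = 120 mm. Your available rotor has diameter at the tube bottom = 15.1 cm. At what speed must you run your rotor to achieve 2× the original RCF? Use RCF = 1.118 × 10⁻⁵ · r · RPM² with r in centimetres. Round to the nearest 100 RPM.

≈ 28000 RPM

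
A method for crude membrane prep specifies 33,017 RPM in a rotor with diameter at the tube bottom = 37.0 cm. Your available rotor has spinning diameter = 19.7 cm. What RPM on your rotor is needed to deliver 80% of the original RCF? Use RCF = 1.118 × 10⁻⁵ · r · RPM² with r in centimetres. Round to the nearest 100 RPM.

≈ 40500 RPM

Original rotor: r = 37.0 / 2 = 18.5 cm
RCF = 1.118 × 10⁻⁵ × r × N²
RCF_original = 1.118 × 10⁻⁵ × 18.5 × (33017)² = 1.118 × 10⁻⁵ × 18.5 × 1,090,122,289 ≈ 225,470 × g
Target RCF = 0.8 × 225,470 ≈ 180,376 × g
Your rotor: r = 19.7 / 2 = 9.85 cm
180,376 = 1.118 × 10⁻⁵ × 9.85 × N²
N² = 180,376 / (11.0123 × 10⁻⁵) = 1,637,950,292
N ≈ √1,637,950,292 ≈ 40,471.6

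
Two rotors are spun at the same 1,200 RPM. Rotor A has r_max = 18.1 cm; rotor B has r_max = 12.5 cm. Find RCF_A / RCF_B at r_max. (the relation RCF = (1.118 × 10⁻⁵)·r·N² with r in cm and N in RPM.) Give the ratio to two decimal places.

At fixed N, RCF ∝ r, so RCF_A/RCF_B = r_A/r_B = 18.1 / 12.5 = 1.4480.

1.45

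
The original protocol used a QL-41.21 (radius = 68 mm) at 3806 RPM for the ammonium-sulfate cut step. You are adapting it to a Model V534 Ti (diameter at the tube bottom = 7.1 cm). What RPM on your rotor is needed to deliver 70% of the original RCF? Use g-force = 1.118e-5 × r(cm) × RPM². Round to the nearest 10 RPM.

Original rotor: r = 68 mm = 6.8 cm
RCF = 1.118 × 10⁻⁵ × r × N²
RCF_original = 1.118 × 10⁻⁵ × 6.8 × (3806)² = 1.118 × 10⁻⁵ × 6.8 × 14,485,636 ≈ 1,101.3 × g
Target RCF = 0.7 × 1,101.3 ≈ 770.9 × g
Your rotor: r = 7.1 / 2 = 3.55 cm
770.9 = 1.118 × 10⁻⁵ × 3.55 × N²
N² = 770.9 / (3.9689 × 10⁻⁵) = 19,423,518
N ≈ √19,423,518 ≈ 4,407.2

4410 RPM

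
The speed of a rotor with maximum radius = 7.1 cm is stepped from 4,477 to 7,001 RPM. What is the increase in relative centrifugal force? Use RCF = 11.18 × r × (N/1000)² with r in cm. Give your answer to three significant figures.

RCF₁ = 11.18 × 7.1 × (4.477)² = 11.18 × 7.1 × 20.043529 ≈ 1,591 × g
RCF₂ = 11.18 × 7.1 × (7.001)² = 11.18 × 7.1 × 49.014001 ≈ 3,890.6 × g
Increase = 3,890.6 − 1,591 = 2,299.6

2300 ×g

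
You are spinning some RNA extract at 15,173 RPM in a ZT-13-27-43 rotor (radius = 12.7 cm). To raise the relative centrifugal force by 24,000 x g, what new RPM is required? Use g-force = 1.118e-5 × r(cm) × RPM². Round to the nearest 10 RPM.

≈ 19980 RPM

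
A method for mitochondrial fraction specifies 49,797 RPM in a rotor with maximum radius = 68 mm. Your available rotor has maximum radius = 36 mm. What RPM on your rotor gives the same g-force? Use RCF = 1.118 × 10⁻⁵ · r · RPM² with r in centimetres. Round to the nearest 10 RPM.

Original rotor: r = 68 mm = 6.8 cm
RCF = 1.118 × 10⁻⁵ × r × N²
RCF_original = 1.118 × 10⁻⁵ × 6.8 × (49797)² = 1.118 × 10⁻⁵ × 6.8 × 2,479,741,209 ≈ 188,519.8 × g
Your rotor: r = 36 mm = 3.6 cm
188,519.8 = 1.118 × 10⁻⁵ × 3.6 × N²
N² = 188,519.8 / (4.0248 × 10⁻⁵) = 4,683,954,482
N ≈ √4,683,954,482 ≈ 68,439.4

68440 RPM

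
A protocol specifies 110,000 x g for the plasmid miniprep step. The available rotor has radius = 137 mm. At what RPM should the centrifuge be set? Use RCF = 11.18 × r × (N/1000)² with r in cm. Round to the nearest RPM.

r = 137 mm = 13.7 cm
RCF = 11.18 × r × (N/1000)²
110,000 = 11.18 × 13.7 × (N/1000)²
(N/1000)² = 110,000 / 153.166 = 718.1751
N = 1000 × √718.1751 ≈ 26,798.8

≈ 26799 RPM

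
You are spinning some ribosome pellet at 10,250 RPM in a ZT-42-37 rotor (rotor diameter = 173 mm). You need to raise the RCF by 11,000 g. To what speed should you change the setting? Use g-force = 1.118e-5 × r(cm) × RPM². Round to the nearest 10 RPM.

14790 RPM

r = 173 mm / 2 = 86.5 mm = 8.65 cm
Current RCF = 1.118 × 10⁻⁵ × 8.65 × (10250)² = 1.118 × 10⁻⁵ × 8.65 × 105,062,500 ≈ 10,160.3 × g
Target RCF = 10,160.3 + 11,000 = 21,160.3 × g
N² = 21,160.3 / (9.6707 × 10⁻⁵) = 218,808,359
N ≈ √218,808,359 ≈ 14,792.2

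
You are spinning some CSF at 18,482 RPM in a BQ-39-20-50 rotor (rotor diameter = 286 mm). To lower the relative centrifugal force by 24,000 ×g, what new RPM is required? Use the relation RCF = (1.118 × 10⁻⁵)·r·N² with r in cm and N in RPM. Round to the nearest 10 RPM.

r = 286 mm / 2 = 143 mm = 14.3 cm
Current RCF = 1.118 × 10⁻⁵ × 14.3 × (18482)² = 1.118 × 10⁻⁵ × 14.3 × 341,584,324 ≈ 54,610.5 × g
Target RCF = 54,610.5 − 24,000 = 30,610.5 × g
N² = 30,610.5 / (15.9874 × 10⁻⁵) = 191,466,405
N ≈ √191,466,405 ≈ 13,837.1

N₂ ≈ 13840 RPM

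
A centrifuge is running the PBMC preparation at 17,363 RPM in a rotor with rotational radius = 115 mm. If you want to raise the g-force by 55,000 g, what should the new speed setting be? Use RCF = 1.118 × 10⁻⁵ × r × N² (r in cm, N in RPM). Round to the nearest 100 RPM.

≈ 27000 RPM

r = 115 mm = 11.5 cm
Current RCF = 1.118 × 10⁻⁵ × 11.5 × (17363)² = 1.118 × 10⁻⁵ × 11.5 × 301,473,769 ≈ 38,760.5 × g
Target RCF = 38,760.5 + 55,000 = 93,760.5 × g
N² = 93,760.5 / (12.857 × 10⁻⁵) = 729,256,436
N ≈ √729,256,436 ≈ 27,004.7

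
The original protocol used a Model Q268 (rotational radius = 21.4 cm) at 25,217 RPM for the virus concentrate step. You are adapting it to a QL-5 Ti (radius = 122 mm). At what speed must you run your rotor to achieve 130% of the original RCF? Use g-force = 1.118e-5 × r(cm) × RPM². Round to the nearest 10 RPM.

≈ 38080 RPM

RCF = 1.118 × 10⁻⁵ × r × N²
RCF_original = 1.118 × 10⁻⁵ × 21.4 × (25217)² = 1.118 × 10⁻⁵ × 21.4 × 635,897,089 ≈ 152,139.7 × g
Target RCF = 1.3 × 152,139.7 ≈ 197,781.6 × g
Your rotor: r = 122 mm = 12.2 cm
197,781.6 = 1.118 × 10⁻⁵ × 12.2 × N²
N² = 197,781.6 / (13.6396 × 10⁻⁵) = 1,450,054,254
N ≈ √1,450,054,254 ≈ 38,079.6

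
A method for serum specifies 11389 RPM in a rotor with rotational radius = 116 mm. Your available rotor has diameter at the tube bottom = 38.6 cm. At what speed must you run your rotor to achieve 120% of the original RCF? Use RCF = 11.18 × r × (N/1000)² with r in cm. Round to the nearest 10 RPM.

≈ 9670 RPM

Original rotor: r = 116 mm = 11.6 cm
RCF_original = 11.18 × 11.6 × (11.389)² = 11.18 × 11.6 × 129.709321 ≈ 16,821.7 × g
Target RCF = 1.2 × 16,821.7 ≈ 20,186 × g
Your rotor: r = 38.6 / 2 = 19.3 cm
20,186 = 11.18 × 19.3 × (N/1000)²
(N/1000)² = 20,186 / 215.774 = 93.55159
N = 1000 × √93.55159 ≈ 9,672.2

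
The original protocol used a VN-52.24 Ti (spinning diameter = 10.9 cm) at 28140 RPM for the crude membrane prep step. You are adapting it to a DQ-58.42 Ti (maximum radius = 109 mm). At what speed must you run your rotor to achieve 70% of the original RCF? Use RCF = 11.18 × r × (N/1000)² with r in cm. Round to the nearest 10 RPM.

≈ 16650 RPM

Original rotor: r = 10.9 / 2 = 5.45 cm
RCF_original = 11.18 × 5.45 × (28.14)² = 11.18 × 5.45 × 791.8596 ≈ 48,248.8 × g
Target RCF = 0.7 × 48,248.8 ≈ 33,774.2 × g
Your rotor: r = 109 mm = 10.9 cm
33,774.2 = 11.18 × 10.9 × (N/1000)²
(N/1000)² = 33,774.2 / 121.862 = 277.1512
N = 1000 × √277.1512 ≈ 16,647.9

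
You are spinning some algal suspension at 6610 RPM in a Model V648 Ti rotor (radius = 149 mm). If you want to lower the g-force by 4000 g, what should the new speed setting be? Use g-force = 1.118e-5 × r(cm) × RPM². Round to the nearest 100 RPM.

4400 RPM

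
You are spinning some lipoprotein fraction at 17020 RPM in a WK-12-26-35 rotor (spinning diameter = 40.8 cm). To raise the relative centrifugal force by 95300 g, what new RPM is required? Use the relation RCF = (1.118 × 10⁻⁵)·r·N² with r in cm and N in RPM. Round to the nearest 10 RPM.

26600 RPM

r = 40.8 / 2 = 20.4 cm
Current RCF = 1.118 × 10⁻⁵ × 20.4 × (17020)² = 1.118 × 10⁻⁵ × 20.4 × 289,680,400 ≈ 66,068 × g
Target RCF = 66,068 + 95,300 = 161,368 × g
N² = 161,368 / (22.8072 × 10⁻⁵) = 707,530,955
N ≈ √707,530,955 ≈ 26,599.5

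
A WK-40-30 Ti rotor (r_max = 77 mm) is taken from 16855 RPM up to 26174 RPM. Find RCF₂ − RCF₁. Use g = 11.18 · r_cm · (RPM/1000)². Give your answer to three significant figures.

≈ 34500 × g

r = 77 mm = 7.7 cm
RCF₁ = 11.18 × 7.7 × (16.855)² = 11.18 × 7.7 × 284.091025 ≈ 24,456.3 × g
RCF₂ = 11.18 × 7.7 × (26.174)² = 11.18 × 7.7 × 685.078276 ≈ 58,975.6 × g
Increase = 58,975.6 − 24,456.3 = 34,519.3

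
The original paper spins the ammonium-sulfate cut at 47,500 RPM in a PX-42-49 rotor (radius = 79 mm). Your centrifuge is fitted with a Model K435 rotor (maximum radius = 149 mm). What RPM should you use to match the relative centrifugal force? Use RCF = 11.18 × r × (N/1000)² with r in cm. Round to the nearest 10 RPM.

Original rotor: r = 79 mm = 7.9 cm
RCF = 11.18 × r × (N/1000)²
RCF_original = 11.18 × 7.9 × (47.5)² = 11.18 × 7.9 × 2,256.25 ≈ 199,276.5 × g
Your rotor: r = 149 mm = 14.9 cm
199,276.5 = 11.18 × 14.9 × (N/1000)²
(N/1000)² = 199,276.5 / 166.582 = 1196.267
N = 1000 × √1196.267 ≈ 34,587.1

≈ 34590 RPM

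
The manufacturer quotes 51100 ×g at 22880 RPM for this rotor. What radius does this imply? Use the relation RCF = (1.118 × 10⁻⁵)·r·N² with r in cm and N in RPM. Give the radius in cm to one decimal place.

51100 = 1.118 × 10⁻⁵ × r × (22880)²
r = 51100 / (1.118 × 10⁻⁵ × 523,494,400) = 51100 / 5852.667 ≈ 8.731 cm

≈ 8.7 cm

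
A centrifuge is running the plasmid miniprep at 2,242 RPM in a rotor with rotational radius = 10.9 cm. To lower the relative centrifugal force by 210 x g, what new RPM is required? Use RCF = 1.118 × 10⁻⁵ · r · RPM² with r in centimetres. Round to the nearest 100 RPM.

≈ 1800 RPM

Current RCF = 1.118 × 10⁻⁵ × 10.9 × (2242)² = 1.118 × 10⁻⁵ × 10.9 × 5,026,564 ≈ 612.5 × g
Target RCF = 612.5 − 210 = 402.5 × g
N² = 402.5 / (12.1862 × 10⁻⁵) = 3,302,916
N ≈ √3,302,916 ≈ 1,817.4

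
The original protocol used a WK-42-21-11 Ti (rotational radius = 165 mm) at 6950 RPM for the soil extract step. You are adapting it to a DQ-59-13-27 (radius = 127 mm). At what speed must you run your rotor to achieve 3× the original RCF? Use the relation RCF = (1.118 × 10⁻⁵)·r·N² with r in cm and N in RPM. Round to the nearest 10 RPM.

13720 RPM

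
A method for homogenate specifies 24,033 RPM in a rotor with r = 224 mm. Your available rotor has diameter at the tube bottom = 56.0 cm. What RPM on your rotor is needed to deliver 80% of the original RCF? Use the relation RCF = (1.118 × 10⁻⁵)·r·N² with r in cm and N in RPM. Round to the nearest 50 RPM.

Original rotor: r = 224 mm = 22.4 cm
RCF = 1.118 × 10⁻⁵ × r × N²
RCF_original = 1.118 × 10⁻⁵ × 22.4 × (24033)² = 1.118 × 10⁻⁵ × 22.4 × 577,585,089 ≈ 144,645.8 × g
Target RCF = 0.8 × 144,645.8 ≈ 115,716.6 × g
Your rotor: r = 56.0 / 2 = 28 cm
115,716.6 = 1.118 × 10⁻⁵ × 28 × N²
N² = 115,716.6 / (31.304 × 10⁻⁵) = 369,654,357
N ≈ √369,654,357 ≈ 19,226.4

19250 RPM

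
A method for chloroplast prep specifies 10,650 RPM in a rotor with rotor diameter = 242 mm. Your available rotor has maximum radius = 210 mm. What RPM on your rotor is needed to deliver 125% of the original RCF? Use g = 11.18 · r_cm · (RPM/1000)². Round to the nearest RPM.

Original rotor: r = 242 mm / 2 = 121 mm = 12.1 cm
RCF_original = 11.18 × 12.1 × (10.65)² = 11.18 × 12.1 × 113.4225 ≈ 15,343.6 × g
Target RCF = 1.25 × 15,343.6 ≈ 19,179.5 × g
Your rotor: r = 210 mm = 21.0 cm
19,179.5 = 11.18 × 21 × (N/1000)²
(N/1000)² = 19,179.5 / 234.78 = 81.69137
N = 1000 × √81.69137 ≈ 9,038.3

9038 RPM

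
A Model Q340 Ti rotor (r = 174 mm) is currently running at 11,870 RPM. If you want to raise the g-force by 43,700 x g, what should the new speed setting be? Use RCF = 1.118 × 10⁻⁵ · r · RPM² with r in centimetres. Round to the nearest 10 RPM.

r = 174 mm = 17.4 cm
Current RCF = 1.118 × 10⁻⁵ × 17.4 × (11870)² = 1.118 × 10⁻⁵ × 17.4 × 140,896,900 ≈ 27,409 × g
Target RCF = 27,409 + 43,700 = 71,109 × g
N² = 71,109 / (19.4532 × 10⁻⁵) = 365,538,832
N ≈ √365,538,832 ≈ 19,119.1

≈ 19120 RPM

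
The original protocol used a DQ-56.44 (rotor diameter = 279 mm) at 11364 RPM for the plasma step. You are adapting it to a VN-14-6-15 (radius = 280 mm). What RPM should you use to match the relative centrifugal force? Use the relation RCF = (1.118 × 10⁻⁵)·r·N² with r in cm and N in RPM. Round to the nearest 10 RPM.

Original rotor: r = 279 mm / 2 = 139.5 mm = 13.95 cm
RCF_original = 1.118 × 10⁻⁵ × 13.95 × (11364)² = 1.118 × 10⁻⁵ × 13.95 × 129,140,496 ≈ 20,140.9 × g
Your rotor: r = 280 mm = 28.0 cm
20,140.9 = 1.118 × 10⁻⁵ × 28 × N²
N² = 20,140.9 / (31.304 × 10⁻⁵) = 64,339,701
N ≈ √64,339,701 ≈ 8,021.2

8020 RPM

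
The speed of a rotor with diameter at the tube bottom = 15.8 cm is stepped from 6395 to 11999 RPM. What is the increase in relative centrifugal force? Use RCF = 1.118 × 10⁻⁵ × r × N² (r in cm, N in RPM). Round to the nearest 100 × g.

r = 15.8 / 2 = 7.9 cm
RCF₁ = 1.118 × 10⁻⁵ × 7.9 × (6395)² = 1.118 × 10⁻⁵ × 7.9 × 40,896,025 ≈ 3,612 × g
RCF₂ = 1.118 × 10⁻⁵ × 7.9 × (11999)² = 1.118 × 10⁻⁵ × 7.9 × 143,976,001 ≈ 12,716.2 × g
Increase = 12,716.2 − 3,612 = 9,104.2

9100 x g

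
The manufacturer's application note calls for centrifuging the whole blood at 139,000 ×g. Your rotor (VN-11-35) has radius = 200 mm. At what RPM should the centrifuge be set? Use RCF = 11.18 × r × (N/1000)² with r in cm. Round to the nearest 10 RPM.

r = 200 mm = 20.0 cm
139,000 = 11.18 × 20 × (N/1000)²
(N/1000)² = 139,000 / 223.6 = 621.6458
N = 1000 × √621.6458 ≈ 24,932.8

24930 RPM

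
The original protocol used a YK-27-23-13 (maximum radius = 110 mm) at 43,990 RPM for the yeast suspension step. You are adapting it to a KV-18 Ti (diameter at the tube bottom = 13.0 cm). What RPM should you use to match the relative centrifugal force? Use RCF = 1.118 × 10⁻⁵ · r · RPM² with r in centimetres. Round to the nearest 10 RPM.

≈ 57230 RPM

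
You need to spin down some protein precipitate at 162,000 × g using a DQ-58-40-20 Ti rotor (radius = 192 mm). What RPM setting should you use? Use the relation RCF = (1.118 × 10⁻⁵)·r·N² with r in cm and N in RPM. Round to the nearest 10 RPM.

27470 RPM

r = 192 mm = 19.2 cm
RCF = 1.118 × 10⁻⁵ × r × N²
162,000 = 1.118 × 10⁻⁵ × 19.2 × N²
N² = 162,000 / (21.4656 × 10⁻⁵) = 754,695,886
N ≈ √754,695,886 ≈ 27,471.7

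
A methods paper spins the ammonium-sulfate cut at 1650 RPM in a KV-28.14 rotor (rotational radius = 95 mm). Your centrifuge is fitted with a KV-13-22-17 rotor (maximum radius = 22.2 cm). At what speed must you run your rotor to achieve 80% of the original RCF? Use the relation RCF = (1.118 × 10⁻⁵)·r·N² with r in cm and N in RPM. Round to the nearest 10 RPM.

970 RPM

Original rotor: r = 95 mm = 9.5 cm
RCF_original = 1.118 × 10⁻⁵ × 9.5 × (1650)² = 1.118 × 10⁻⁵ × 9.5 × 2,722,500 ≈ 289.2 × g
Target RCF = 0.8 × 289.2 ≈ 231.4 × g
231.4 = 1.118 × 10⁻⁵ × 22.2 × N²
N² = 231.4 / (24.8196 × 10⁻⁵) = 932,328
N ≈ √932,328 ≈ 965.6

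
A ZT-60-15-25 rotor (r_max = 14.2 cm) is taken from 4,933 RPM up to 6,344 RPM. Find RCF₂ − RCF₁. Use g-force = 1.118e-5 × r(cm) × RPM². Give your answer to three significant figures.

2530 × g

RCF₁ = 1.118 × 10⁻⁵ × 14.2 × (4933)² = 1.118 × 10⁻⁵ × 14.2 × 24,334,489 ≈ 3,863.2 × g
RCF₂ = 1.118 × 10⁻⁵ × 14.2 × (6344)² = 1.118 × 10⁻⁵ × 14.2 × 40,246,336 ≈ 6,389.3 × g
Increase = 6,389.3 − 3,863.2 = 2,526.1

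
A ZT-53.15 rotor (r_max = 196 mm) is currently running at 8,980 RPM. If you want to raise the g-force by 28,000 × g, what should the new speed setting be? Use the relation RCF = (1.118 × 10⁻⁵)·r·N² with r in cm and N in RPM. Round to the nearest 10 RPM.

≈ 14440 RPM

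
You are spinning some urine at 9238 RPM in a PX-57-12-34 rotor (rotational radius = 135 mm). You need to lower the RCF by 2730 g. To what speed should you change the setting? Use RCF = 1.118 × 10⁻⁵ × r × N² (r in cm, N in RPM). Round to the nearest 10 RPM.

r = 135 mm = 13.5 cm
Current RCF = 1.118 × 10⁻⁵ × 13.5 × (9238)² = 1.118 × 10⁻⁵ × 13.5 × 85,340,644 ≈ 12,880.5 × g
Target RCF = 12,880.5 − 2,730 = 10,150.5 × g
N² = 10,150.5 / (15.093 × 10⁻⁵) = 67,253,031
N ≈ √67,253,031 ≈ 8,200.8

≈ 8200 RPM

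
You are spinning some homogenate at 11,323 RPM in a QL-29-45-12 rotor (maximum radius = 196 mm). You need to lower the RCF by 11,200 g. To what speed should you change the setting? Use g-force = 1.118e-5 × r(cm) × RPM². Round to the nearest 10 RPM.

r = 196 mm = 19.6 cm
Current RCF = 1.118 × 10⁻⁵ × 19.6 × (11323)² = 1.118 × 10⁻⁵ × 19.6 × 128,210,329 ≈ 28,094.5 × g
Target RCF = 28,094.5 − 11,200 = 16,894.5 × g
N² = 16,894.5 / (21.9128 × 10⁻⁵) = 77,098,773
N ≈ √77,098,773 ≈ 8,780.6

≈ 8780 RPM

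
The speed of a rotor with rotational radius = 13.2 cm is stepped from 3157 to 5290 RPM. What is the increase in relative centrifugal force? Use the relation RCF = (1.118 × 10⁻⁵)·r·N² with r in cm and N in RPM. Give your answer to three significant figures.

2660 × g

RCF₁ = 1.118 × 10⁻⁵ × 13.2 × (3157)² = 1.118 × 10⁻⁵ × 13.2 × 9,966,649 ≈ 1,470.8 × g
RCF₂ = 1.118 × 10⁻⁵ × 13.2 × (5290)² = 1.118 × 10⁻⁵ × 13.2 × 27,984,100 ≈ 4,129.8 × g
Increase = 4,129.8 − 1,470.8 = 2,659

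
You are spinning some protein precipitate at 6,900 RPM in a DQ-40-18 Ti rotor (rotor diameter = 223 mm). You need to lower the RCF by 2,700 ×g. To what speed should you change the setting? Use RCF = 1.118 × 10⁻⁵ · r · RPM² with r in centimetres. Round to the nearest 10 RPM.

5090 RPM

r = 223 mm / 2 = 111.5 mm = 11.15 cm
Current RCF = 1.118 × 10⁻⁵ × 11.15 × (6900)² = 1.118 × 10⁻⁵ × 11.15 × 47,610,000 ≈ 5,934.9 × g
Target RCF = 5,934.9 − 2,700 = 3,234.9 × g
N² = 3,234.9 / (12.4657 × 10⁻⁵) = 25,950,408
N ≈ √25,950,408 ≈ 5,094.2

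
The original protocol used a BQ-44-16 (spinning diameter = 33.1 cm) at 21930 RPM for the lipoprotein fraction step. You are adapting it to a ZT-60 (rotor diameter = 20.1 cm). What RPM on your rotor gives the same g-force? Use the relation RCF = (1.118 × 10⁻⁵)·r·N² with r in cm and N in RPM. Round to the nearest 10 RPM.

Original rotor: r = 33.1 / 2 = 16.55 cm
RCF_original = 1.118 × 10⁻⁵ × 16.55 × (21930)² = 1.118 × 10⁻⁵ × 16.55 × 480,924,900 ≈ 88,985.1 × g
Your rotor: r = 20.1 / 2 = 10.05 cm
88,985.1 = 1.118 × 10⁻⁵ × 10.05 × N²
N² = 88,985.1 / (11.2359 × 10⁻⁵) = 791,971,271
N ≈ √791,971,271 ≈ 28,142.0

28140 RPM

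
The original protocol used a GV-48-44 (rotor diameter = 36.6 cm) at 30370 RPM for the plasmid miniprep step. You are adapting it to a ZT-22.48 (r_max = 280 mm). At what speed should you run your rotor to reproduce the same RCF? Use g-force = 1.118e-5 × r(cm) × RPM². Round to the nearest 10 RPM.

≈ 24550 RPM

Original rotor: r = 36.6 / 2 = 18.3 cm
RCF = 1.118 × 10⁻⁵ × r × N²
RCF_original = 1.118 × 10⁻⁵ × 18.3 × (30370)² = 1.118 × 10⁻⁵ × 18.3 × 922,336,900 ≈ 188,704.6 × g
Your rotor: r = 280 mm = 28.0 cm
188,704.6 = 1.118 × 10⁻⁵ × 28 × N²
N² = 188,704.6 / (31.304 × 10⁻⁵) = 602,813,059
N ≈ √602,813,059 ≈ 24,552.3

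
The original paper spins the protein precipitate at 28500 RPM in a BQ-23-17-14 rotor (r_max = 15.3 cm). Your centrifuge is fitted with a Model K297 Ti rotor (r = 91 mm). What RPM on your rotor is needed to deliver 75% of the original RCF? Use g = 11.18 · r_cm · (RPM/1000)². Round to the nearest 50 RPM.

32000 RPM

RCF = 11.18 × r × (N/1000)²
RCF_original = 11.18 × 15.3 × (28.5)² = 11.18 × 15.3 × 812.25 ≈ 138,938.6 × g
Target RCF = 0.75 × 138,938.6 ≈ 104,204 × g
Your rotor: r = 91 mm = 9.1 cm
104,204 = 11.18 × 9.1 × (N/1000)²
(N/1000)² = 104,204 / 101.738 = 1024.239
N = 1000 × √1024.239 ≈ 32,003.7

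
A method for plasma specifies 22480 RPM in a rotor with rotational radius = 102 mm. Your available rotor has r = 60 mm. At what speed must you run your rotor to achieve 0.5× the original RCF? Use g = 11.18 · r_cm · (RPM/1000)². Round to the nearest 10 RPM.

≈ 20730 RPM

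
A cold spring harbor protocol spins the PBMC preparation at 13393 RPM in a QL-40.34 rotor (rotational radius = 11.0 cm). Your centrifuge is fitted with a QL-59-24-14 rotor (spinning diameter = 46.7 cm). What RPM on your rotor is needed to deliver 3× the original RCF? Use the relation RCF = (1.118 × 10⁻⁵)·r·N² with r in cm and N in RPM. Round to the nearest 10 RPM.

RCF_original = 1.118 × 10⁻⁵ × 11 × (13393)² = 1.118 × 10⁻⁵ × 11 × 179,372,449 ≈ 22,059.2 × g
Target RCF = 3 × 22,059.2 ≈ 66,177.6 × g
Your rotor: r = 46.7 / 2 = 23.35 cm
66,177.6 = 1.118 × 10⁻⁵ × 23.35 × N²
N² = 66,177.6 / (26.1053 × 10⁻⁵) = 253,502,545
N ≈ √253,502,545 ≈ 15,921.8

≈ 15920 RPM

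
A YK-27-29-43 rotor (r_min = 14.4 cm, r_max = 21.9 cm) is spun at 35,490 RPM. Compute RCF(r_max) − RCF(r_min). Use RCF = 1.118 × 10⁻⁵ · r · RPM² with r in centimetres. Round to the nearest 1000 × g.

RCF_max = 1.118 × 10⁻⁵ × 21.9 × (35490)² = 1.118 × 10⁻⁵ × 21.9 × 1,259,540,100 ≈ 308,388.3 × g
RCF_min = 1.118 × 10⁻⁵ × 14.4 × (35490)² = 1.118 × 10⁻⁵ × 14.4 × 1,259,540,100 ≈ 202,775.9 × g
ΔRCF = 308,388.3 − 202,775.9 = 105,612.4

≈ 106000 g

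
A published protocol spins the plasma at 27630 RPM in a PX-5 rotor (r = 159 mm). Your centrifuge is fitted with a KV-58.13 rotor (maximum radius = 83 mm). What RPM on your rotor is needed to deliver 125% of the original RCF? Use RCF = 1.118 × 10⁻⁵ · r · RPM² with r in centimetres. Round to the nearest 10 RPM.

42760 RPM

Original rotor: r = 159 mm = 15.9 cm
RCF = 1.118 × 10⁻⁵ × r × N²
RCF_original = 1.118 × 10⁻⁵ × 15.9 × (27630)² = 1.118 × 10⁻⁵ × 15.9 × 763,416,900 ≈ 135,706.5 × g
Target RCF = 1.25 × 135,706.5 ≈ 169,633.1 × g
Your rotor: r = 83 mm = 8.3 cm
169,633.1 = 1.118 × 10⁻⁵ × 8.3 × N²
N² = 169,633.1 / (9.2794 × 10⁻⁵) = 1,828,061,082
N ≈ √1,828,061,082 ≈ 42,755.8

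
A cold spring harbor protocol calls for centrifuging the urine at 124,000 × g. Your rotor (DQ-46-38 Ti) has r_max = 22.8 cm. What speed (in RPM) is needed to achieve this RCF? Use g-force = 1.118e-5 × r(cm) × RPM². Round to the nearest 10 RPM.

RCF = 1.118 × 10⁻⁵ × r × N²
124,000 = 1.118 × 10⁻⁵ × 22.8 × N²
N² = 124,000 / (25.4904 × 10⁻⁵) = 486,457,647
N ≈ √486,457,647 ≈ 22,055.8

≈ 22060 RPM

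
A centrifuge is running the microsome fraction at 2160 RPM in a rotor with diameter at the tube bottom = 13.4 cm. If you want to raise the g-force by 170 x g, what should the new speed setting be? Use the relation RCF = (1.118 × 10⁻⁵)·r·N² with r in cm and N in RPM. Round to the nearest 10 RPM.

r = 13.4 / 2 = 6.7 cm
Current RCF = 1.118 × 10⁻⁵ × 6.7 × (2160)² = 1.118 × 10⁻⁵ × 6.7 × 4,665,600 ≈ 349.5 × g
Target RCF = 349.5 + 170 = 519.5 × g
N² = 519.5 / (7.4906 × 10⁻⁵) = 6,935,359
N ≈ √6,935,359 ≈ 2,633.5

≈ 2630 RPM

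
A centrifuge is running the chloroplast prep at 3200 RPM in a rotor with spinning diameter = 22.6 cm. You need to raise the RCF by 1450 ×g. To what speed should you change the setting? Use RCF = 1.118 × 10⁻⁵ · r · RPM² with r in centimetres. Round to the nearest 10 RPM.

r = 22.6 / 2 = 11.3 cm
Current RCF = 1.118 × 10⁻⁵ × 11.3 × (3200)² = 1.118 × 10⁻⁵ × 11.3 × 10,240,000 ≈ 1,293.7 × g
Target RCF = 1,293.7 + 1,450 = 2,743.7 × g
N² = 2,743.7 / (12.6334 × 10⁻⁵) = 21,717,827
N ≈ √21,717,827 ≈ 4,660.2

N₂ ≈ 4660 RPM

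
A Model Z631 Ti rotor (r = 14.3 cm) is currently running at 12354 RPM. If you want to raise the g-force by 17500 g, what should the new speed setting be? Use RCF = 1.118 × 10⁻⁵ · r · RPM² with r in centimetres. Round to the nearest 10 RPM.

16190 RPM

Current RCF = 1.118 × 10⁻⁵ × 14.3 × (12354)² = 1.118 × 10⁻⁵ × 14.3 × 152,621,316 ≈ 24,400.2 × g
Target RCF = 24,400.2 + 17,500 = 41,900.2 × g
N² = 41,900.2 / (15.9874 × 10⁻⁵) = 262,082,640
N ≈ √262,082,640 ≈ 16,189.0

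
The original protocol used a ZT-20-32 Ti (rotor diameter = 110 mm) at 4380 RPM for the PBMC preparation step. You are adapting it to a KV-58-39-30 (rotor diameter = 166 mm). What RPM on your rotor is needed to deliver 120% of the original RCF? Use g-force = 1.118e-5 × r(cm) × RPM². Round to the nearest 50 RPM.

≈ 3900 RPM

Original rotor: r = 110 mm / 2 = 55 mm = 5.5 cm
RCF = 1.118 × 10⁻⁵ × r × N²
RCF_original = 1.118 × 10⁻⁵ × 5.5 × (4380)² = 1.118 × 10⁻⁵ × 5.5 × 19,184,400 ≈ 1,179.6 × g
Target RCF = 1.2 × 1,179.6 ≈ 1,415.5 × g
Your rotor: r = 166 mm / 2 = 83 mm = 8.3 cm
1,415.5 = 1.118 × 10⁻⁵ × 8.3 × N²
N² = 1,415.5 / (9.2794 × 10⁻⁵) = 15,254,219
N ≈ √15,254,219 ≈ 3,905.7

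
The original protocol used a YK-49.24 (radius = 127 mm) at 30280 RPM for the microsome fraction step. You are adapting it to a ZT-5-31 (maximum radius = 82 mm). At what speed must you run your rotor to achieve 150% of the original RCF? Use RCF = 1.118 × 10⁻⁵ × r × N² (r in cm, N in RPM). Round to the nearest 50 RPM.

≈ 46150 RPM

Original rotor: r = 127 mm = 12.7 cm
RCF_original = 1.118 × 10⁻⁵ × 12.7 × (30280)² = 1.118 × 10⁻⁵ × 12.7 × 916,878,400 ≈ 130,183.9 × g
Target RCF = 1.5 × 130,183.9 ≈ 195,275.8 × g
Your rotor: r = 82 mm = 8.2 cm
195,275.8 = 1.118 × 10⁻⁵ × 8.2 × N²
N² = 195,275.8 / (9.1676 × 10⁻⁵) = 2,130,064,575
N ≈ √2,130,064,575 ≈ 46,152.6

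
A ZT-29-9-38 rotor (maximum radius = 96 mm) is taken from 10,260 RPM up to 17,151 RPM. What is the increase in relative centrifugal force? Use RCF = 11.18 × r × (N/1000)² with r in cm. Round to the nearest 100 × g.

r = 96 mm = 9.6 cm
RCF₁ = 11.18 × 9.6 × (10.26)² = 11.18 × 9.6 × 105.2676 ≈ 11,298.2 × g
RCF₂ = 11.18 × 9.6 × (17.151)² = 11.18 × 9.6 × 294.156801 ≈ 31,571.3 × g
Increase = 31,571.3 − 11,298.2 = 20,273.1

≈ 20300 g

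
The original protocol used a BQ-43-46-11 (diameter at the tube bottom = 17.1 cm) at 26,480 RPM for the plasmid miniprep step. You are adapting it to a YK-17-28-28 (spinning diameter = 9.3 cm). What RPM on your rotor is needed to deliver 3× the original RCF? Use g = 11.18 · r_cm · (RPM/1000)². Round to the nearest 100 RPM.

Original rotor: r = 17.1 / 2 = 8.55 cm
RCF_original = 11.18 × 8.55 × (26.48)² = 11.18 × 8.55 × 701.1904 ≈ 67,026.1 × g
Target RCF = 3 × 67,026.1 ≈ 201,078.3 × g
Your rotor: r = 9.3 / 2 = 4.65 cm
201,078.3 = 11.18 × 4.65 × (N/1000)²
(N/1000)² = 201,078.3 / 51.987 = 3867.857
N = 1000 × √3867.857 ≈ 62,192.1

≈ 62200 RPM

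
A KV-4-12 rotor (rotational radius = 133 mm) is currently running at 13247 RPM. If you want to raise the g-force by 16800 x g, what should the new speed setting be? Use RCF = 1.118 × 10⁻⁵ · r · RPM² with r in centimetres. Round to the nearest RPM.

≈ 16984 RPM

r = 133 mm = 13.3 cm
Current RCF = 1.118 × 10⁻⁵ × 13.3 × (13247)² = 1.118 × 10⁻⁵ × 13.3 × 175,483,009 ≈ 26,093.3 × g
Target RCF = 26,093.3 + 16,800 = 42,893.3 × g
N² = 42,893.3 / (14.8694 × 10⁻⁵) = 288,466,919
N ≈ √288,466,919 ≈ 16,984.3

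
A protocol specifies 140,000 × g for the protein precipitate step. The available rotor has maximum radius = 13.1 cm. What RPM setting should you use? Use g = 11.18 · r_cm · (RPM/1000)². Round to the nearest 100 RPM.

≈ 30900 RPM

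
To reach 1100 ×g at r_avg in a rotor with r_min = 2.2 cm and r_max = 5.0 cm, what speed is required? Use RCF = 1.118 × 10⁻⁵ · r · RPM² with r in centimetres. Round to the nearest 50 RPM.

r_avg = (2.2 + 5.0) / 2 = 3.6 cm
RCF = 1.118 × 10⁻⁵ × r × N²
1,100 = 1.118 × 10⁻⁵ × 3.6 × N²
N² = 1,100 / (4.0248 × 10⁻⁵) = 27,330,551
N ≈ √27,330,551 ≈ 5,227.9

N ≈ 5250 RPM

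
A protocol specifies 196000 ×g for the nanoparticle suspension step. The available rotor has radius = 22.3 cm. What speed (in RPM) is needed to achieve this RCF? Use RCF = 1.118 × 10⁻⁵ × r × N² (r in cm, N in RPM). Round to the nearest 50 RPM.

RCF = 1.118 × 10⁻⁵ × r × N²
196,000 = 1.118 × 10⁻⁵ × 22.3 × N²
N² = 196,000 / (24.9314 × 10⁻⁵) = 786,157,215
N ≈ √786,157,215 ≈ 28,038.5

N ≈ 28050 RPM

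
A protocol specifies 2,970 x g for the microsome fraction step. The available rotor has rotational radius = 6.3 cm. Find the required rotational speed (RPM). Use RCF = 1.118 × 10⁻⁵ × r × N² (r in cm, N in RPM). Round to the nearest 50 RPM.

N ≈ 6500 RPM

2,970 = 1.118 × 10⁻⁵ × 6.3 × N²
N² = 2,970 / (7.0434 × 10⁻⁵) = 42,167,135
N ≈ √42,167,135 ≈ 6,493.6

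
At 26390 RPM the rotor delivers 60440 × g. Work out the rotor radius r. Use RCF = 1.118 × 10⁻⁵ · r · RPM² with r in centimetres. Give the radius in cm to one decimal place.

60440 = 1.118 × 10⁻⁵ × r × (26390)²
r = 60440 / (1.118 × 10⁻⁵ × 696,432,100) = 60440 / 7786.111 ≈ 7.763 cm

7.8 cm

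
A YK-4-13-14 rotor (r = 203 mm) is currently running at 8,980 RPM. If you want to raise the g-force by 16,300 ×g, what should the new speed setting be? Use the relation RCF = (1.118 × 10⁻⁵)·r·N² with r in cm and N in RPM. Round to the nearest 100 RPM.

N₂ ≈ 12300 RPM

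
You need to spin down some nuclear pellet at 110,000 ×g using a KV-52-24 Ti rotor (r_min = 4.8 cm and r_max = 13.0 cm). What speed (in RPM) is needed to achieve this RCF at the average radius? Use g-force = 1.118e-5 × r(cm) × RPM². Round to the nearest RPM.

r_avg = (4.8 + 13.0) / 2 = 8.9 cm
110,000 = 1.118 × 10⁻⁵ × 8.9 × N²
N² = 110,000 / (9.9502 × 10⁻⁵) = 1,105,505,417
N ≈ √1,105,505,417 ≈ 33,249.1

≈ 33249 RPM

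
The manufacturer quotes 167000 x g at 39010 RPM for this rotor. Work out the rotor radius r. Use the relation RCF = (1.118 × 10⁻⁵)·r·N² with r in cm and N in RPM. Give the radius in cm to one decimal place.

≈ 9.8 cm

167000 = 1.118 × 10⁻⁵ × r × (39010)²
r = 167000 / (1.118 × 10⁻⁵ × 1,521,780,100) = 167000 / 17013.5 ≈ 9.816 cm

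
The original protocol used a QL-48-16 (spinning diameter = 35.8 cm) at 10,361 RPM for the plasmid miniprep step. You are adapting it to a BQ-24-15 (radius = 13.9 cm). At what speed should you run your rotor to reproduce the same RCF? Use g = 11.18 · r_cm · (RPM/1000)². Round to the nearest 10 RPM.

≈ 11760 RPM

Original rotor: r = 35.8 / 2 = 17.9 cm
RCF = 11.18 × r × (N/1000)²
RCF_original = 11.18 × 17.9 × (10.361)² = 11.18 × 17.9 × 107.350321 ≈ 21,483.2 × g
21,483.2 = 11.18 × 13.9 × (N/1000)²
(N/1000)² = 21,483.2 / 155.402 = 138.2428
N = 1000 × √138.2428 ≈ 11,757.7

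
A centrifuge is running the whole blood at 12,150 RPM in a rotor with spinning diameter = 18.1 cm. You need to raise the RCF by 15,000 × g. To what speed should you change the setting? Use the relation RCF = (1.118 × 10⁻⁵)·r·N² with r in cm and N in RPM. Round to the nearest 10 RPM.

N₂ ≈ 17200 RPM

r = 18.1 / 2 = 9.05 cm
Current RCF = 1.118 × 10⁻⁵ × 9.05 × (12150)² = 1.118 × 10⁻⁵ × 9.05 × 147,622,500 ≈ 14,936.3 × g
Target RCF = 14,936.3 + 15,000 = 29,936.3 × g
N² = 29,936.3 / (10.1179 × 10⁻⁵) = 295,874,638
N ≈ √295,874,638 ≈ 17,201.0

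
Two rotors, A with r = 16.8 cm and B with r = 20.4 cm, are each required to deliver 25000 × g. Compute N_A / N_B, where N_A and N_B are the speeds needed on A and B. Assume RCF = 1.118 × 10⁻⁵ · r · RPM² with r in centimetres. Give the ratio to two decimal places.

At fixed RCF, N ∝ 1/√r, so N_A/N_B = √(r_B/r_A) = √(20.4/16.8) = √1.214286 = 1.1019.

1.10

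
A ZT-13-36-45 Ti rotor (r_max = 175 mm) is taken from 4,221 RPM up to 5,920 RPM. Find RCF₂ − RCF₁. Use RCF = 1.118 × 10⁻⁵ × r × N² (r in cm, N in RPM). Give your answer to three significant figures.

r = 175 mm = 17.5 cm
RCF₁ = 1.118 × 10⁻⁵ × 17.5 × (4221)² = 1.118 × 10⁻⁵ × 17.5 × 17,816,841 ≈ 3,485.9 × g
RCF₂ = 1.118 × 10⁻⁵ × 17.5 × (5920)² = 1.118 × 10⁻⁵ × 17.5 × 35,046,400 ≈ 6,856.8 × g
Increase = 6,856.8 − 3,485.9 = 3,370.9

≈ 3370 x g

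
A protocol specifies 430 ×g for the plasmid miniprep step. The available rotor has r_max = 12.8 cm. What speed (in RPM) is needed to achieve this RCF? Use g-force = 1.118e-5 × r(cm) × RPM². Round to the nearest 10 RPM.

1730 RPM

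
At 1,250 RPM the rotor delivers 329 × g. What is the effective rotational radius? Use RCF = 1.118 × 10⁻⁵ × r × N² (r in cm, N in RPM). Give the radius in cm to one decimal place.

18.8 cm

329 = 1.118 × 10⁻⁵ × r × (1250)²
r = 329 / (1.118 × 10⁻⁵ × 1,562,500) = 329 / 17.46875 ≈ 18.834 cm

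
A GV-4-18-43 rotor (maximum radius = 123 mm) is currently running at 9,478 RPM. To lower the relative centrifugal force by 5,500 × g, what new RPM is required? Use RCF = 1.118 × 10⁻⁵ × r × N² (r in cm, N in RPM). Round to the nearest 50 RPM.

r = 123 mm = 12.3 cm
Current RCF = 1.118 × 10⁻⁵ × 12.3 × (9478)² = 1.118 × 10⁻⁵ × 12.3 × 89,832,484 ≈ 12,353.2 × g
Target RCF = 12,353.2 − 5,500 = 6,853.2 × g
N² = 6,853.2 / (13.7514 × 10⁻⁵) = 49,836,380
N ≈ √49,836,380 ≈ 7,059.5

≈ 7050 RPM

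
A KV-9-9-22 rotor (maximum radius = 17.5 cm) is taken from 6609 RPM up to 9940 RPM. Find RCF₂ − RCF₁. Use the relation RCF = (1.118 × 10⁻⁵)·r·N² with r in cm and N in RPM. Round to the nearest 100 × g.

10800 ×g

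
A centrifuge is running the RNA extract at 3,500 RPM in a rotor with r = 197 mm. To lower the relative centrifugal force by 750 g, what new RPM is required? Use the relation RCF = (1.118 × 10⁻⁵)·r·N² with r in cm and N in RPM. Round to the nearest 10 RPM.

r = 197 mm = 19.7 cm
Current RCF = 1.118 × 10⁻⁵ × 19.7 × (3500)² = 1.118 × 10⁻⁵ × 19.7 × 12,250,000 ≈ 2,698 × g
Target RCF = 2,698 − 750 = 1,948 × g
N² = 1,948 / (22.0246 × 10⁻⁵) = 8,844,656
N ≈ √8,844,656 ≈ 2,974.0

2970 RPM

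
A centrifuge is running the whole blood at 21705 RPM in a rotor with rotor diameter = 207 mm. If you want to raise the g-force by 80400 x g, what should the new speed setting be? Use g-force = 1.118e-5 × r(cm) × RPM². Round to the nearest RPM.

r = 207 mm / 2 = 103.5 mm = 10.35 cm
Current RCF = 1.118 × 10⁻⁵ × 10.35 × (21705)² = 1.118 × 10⁻⁵ × 10.35 × 471,107,025 ≈ 54,513.2 × g
Target RCF = 54,513.2 + 80,400 = 134,913.2 × g
N² = 134,913.2 / (11.5713 × 10⁻⁵) = 1,165,929,498
N ≈ √1,165,929,498 ≈ 34,145.7

34146 RPM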